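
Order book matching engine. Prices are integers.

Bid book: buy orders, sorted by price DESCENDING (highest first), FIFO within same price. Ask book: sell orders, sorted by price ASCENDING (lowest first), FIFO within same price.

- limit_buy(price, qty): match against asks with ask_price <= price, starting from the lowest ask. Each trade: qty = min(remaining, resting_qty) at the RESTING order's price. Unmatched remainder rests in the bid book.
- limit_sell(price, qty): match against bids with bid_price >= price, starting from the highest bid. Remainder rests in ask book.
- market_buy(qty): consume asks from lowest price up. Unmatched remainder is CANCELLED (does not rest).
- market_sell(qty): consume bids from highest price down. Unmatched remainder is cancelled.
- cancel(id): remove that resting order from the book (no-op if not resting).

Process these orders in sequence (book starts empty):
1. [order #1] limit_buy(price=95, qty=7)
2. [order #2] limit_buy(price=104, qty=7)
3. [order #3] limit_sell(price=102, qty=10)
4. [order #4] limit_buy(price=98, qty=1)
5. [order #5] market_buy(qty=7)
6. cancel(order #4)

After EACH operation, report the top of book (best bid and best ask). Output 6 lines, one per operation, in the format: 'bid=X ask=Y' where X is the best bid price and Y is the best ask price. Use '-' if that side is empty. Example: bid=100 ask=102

After op 1 [order #1] limit_buy(price=95, qty=7): fills=none; bids=[#1:7@95] asks=[-]
After op 2 [order #2] limit_buy(price=104, qty=7): fills=none; bids=[#2:7@104 #1:7@95] asks=[-]
After op 3 [order #3] limit_sell(price=102, qty=10): fills=#2x#3:7@104; bids=[#1:7@95] asks=[#3:3@102]
After op 4 [order #4] limit_buy(price=98, qty=1): fills=none; bids=[#4:1@98 #1:7@95] asks=[#3:3@102]
After op 5 [order #5] market_buy(qty=7): fills=#5x#3:3@102; bids=[#4:1@98 #1:7@95] asks=[-]
After op 6 cancel(order #4): fills=none; bids=[#1:7@95] asks=[-]

Answer: bid=95 ask=-
bid=104 ask=-
bid=95 ask=102
bid=98 ask=102
bid=98 ask=-
bid=95 ask=-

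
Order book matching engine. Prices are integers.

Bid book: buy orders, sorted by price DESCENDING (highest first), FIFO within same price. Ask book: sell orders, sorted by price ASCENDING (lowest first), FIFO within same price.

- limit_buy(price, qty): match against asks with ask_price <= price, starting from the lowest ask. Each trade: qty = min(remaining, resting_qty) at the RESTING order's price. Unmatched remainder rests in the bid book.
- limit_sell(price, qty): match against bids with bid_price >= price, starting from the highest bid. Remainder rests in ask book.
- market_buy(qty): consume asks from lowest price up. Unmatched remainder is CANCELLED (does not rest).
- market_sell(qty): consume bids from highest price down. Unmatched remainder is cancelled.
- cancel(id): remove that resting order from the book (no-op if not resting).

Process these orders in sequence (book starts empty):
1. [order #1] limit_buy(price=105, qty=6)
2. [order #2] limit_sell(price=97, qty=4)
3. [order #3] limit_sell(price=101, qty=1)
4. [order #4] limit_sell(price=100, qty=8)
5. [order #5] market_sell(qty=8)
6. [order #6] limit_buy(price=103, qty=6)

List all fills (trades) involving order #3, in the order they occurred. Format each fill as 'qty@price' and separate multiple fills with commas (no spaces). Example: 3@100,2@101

After op 1 [order #1] limit_buy(price=105, qty=6): fills=none; bids=[#1:6@105] asks=[-]
After op 2 [order #2] limit_sell(price=97, qty=4): fills=#1x#2:4@105; bids=[#1:2@105] asks=[-]
After op 3 [order #3] limit_sell(price=101, qty=1): fills=#1x#3:1@105; bids=[#1:1@105] asks=[-]
After op 4 [order #4] limit_sell(price=100, qty=8): fills=#1x#4:1@105; bids=[-] asks=[#4:7@100]
After op 5 [order #5] market_sell(qty=8): fills=none; bids=[-] asks=[#4:7@100]
After op 6 [order #6] limit_buy(price=103, qty=6): fills=#6x#4:6@100; bids=[-] asks=[#4:1@100]

Answer: 1@105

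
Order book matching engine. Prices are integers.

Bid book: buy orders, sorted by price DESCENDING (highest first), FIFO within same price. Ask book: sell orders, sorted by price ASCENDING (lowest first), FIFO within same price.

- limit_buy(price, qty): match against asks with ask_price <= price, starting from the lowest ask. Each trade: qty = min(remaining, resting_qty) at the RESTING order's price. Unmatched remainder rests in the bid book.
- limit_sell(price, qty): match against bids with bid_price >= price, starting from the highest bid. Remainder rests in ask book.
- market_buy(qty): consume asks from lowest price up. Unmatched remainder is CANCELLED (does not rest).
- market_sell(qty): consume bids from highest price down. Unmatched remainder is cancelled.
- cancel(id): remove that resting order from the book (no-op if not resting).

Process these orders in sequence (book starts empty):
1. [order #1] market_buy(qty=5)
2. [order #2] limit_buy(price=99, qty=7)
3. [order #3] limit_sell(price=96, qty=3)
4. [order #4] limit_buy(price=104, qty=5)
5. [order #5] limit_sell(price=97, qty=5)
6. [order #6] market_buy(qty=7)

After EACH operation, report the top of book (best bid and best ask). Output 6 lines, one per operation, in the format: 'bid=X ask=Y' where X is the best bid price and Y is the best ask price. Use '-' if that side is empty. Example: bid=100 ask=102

After op 1 [order #1] market_buy(qty=5): fills=none; bids=[-] asks=[-]
After op 2 [order #2] limit_buy(price=99, qty=7): fills=none; bids=[#2:7@99] asks=[-]
After op 3 [order #3] limit_sell(price=96, qty=3): fills=#2x#3:3@99; bids=[#2:4@99] asks=[-]
After op 4 [order #4] limit_buy(price=104, qty=5): fills=none; bids=[#4:5@104 #2:4@99] asks=[-]
After op 5 [order #5] limit_sell(price=97, qty=5): fills=#4x#5:5@104; bids=[#2:4@99] asks=[-]
After op 6 [order #6] market_buy(qty=7): fills=none; bids=[#2:4@99] asks=[-]

Answer: bid=- ask=-
bid=99 ask=-
bid=99 ask=-
bid=104 ask=-
bid=99 ask=-
bid=99 ask=-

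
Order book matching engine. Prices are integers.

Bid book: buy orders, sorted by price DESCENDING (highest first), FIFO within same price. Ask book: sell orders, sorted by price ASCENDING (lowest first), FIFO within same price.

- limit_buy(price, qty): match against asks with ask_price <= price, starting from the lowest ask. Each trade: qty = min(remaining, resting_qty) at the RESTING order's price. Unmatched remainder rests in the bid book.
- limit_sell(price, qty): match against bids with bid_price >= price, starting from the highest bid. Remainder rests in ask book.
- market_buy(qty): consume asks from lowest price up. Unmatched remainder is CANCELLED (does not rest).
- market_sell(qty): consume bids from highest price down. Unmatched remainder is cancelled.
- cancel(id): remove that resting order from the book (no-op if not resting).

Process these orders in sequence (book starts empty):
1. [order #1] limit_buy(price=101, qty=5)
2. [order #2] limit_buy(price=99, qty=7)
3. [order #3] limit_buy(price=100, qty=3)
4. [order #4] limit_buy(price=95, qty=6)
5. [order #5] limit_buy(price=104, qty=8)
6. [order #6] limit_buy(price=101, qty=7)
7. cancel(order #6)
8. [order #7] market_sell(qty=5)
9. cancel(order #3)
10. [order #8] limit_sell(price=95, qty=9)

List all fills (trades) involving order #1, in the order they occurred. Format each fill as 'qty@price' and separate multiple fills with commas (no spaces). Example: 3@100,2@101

After op 1 [order #1] limit_buy(price=101, qty=5): fills=none; bids=[#1:5@101] asks=[-]
After op 2 [order #2] limit_buy(price=99, qty=7): fills=none; bids=[#1:5@101 #2:7@99] asks=[-]
After op 3 [order #3] limit_buy(price=100, qty=3): fills=none; bids=[#1:5@101 #3:3@100 #2:7@99] asks=[-]
After op 4 [order #4] limit_buy(price=95, qty=6): fills=none; bids=[#1:5@101 #3:3@100 #2:7@99 #4:6@95] asks=[-]
After op 5 [order #5] limit_buy(price=104, qty=8): fills=none; bids=[#5:8@104 #1:5@101 #3:3@100 #2:7@99 #4:6@95] asks=[-]
After op 6 [order #6] limit_buy(price=101, qty=7): fills=none; bids=[#5:8@104 #1:5@101 #6:7@101 #3:3@100 #2:7@99 #4:6@95] asks=[-]
After op 7 cancel(order #6): fills=none; bids=[#5:8@104 #1:5@101 #3:3@100 #2:7@99 #4:6@95] asks=[-]
After op 8 [order #7] market_sell(qty=5): fills=#5x#7:5@104; bids=[#5:3@104 #1:5@101 #3:3@100 #2:7@99 #4:6@95] asks=[-]
After op 9 cancel(order #3): fills=none; bids=[#5:3@104 #1:5@101 #2:7@99 #4:6@95] asks=[-]
After op 10 [order #8] limit_sell(price=95, qty=9): fills=#5x#8:3@104 #1x#8:5@101 #2x#8:1@99; bids=[#2:6@99 #4:6@95] asks=[-]

Answer: 5@101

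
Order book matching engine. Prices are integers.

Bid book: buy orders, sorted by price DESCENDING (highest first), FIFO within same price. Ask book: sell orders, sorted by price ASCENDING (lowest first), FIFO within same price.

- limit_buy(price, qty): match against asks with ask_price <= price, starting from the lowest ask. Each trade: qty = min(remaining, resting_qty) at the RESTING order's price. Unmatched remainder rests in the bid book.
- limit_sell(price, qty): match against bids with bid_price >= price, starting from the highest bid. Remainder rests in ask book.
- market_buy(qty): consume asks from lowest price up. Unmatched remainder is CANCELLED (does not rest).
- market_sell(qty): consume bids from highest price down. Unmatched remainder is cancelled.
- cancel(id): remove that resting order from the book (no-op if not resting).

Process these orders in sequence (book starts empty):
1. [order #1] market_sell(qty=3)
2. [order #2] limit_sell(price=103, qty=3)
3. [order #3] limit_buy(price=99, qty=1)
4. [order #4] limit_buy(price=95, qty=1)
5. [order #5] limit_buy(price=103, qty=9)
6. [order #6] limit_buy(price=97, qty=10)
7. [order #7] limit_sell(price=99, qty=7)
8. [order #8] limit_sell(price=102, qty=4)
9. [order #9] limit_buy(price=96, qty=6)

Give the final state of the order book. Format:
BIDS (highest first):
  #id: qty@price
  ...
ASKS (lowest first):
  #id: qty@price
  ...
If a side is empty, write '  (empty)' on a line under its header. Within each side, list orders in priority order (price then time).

After op 1 [order #1] market_sell(qty=3): fills=none; bids=[-] asks=[-]
After op 2 [order #2] limit_sell(price=103, qty=3): fills=none; bids=[-] asks=[#2:3@103]
After op 3 [order #3] limit_buy(price=99, qty=1): fills=none; bids=[#3:1@99] asks=[#2:3@103]
After op 4 [order #4] limit_buy(price=95, qty=1): fills=none; bids=[#3:1@99 #4:1@95] asks=[#2:3@103]
After op 5 [order #5] limit_buy(price=103, qty=9): fills=#5x#2:3@103; bids=[#5:6@103 #3:1@99 #4:1@95] asks=[-]
After op 6 [order #6] limit_buy(price=97, qty=10): fills=none; bids=[#5:6@103 #3:1@99 #6:10@97 #4:1@95] asks=[-]
After op 7 [order #7] limit_sell(price=99, qty=7): fills=#5x#7:6@103 #3x#7:1@99; bids=[#6:10@97 #4:1@95] asks=[-]
After op 8 [order #8] limit_sell(price=102, qty=4): fills=none; bids=[#6:10@97 #4:1@95] asks=[#8:4@102]
After op 9 [order #9] limit_buy(price=96, qty=6): fills=none; bids=[#6:10@97 #9:6@96 #4:1@95] asks=[#8:4@102]

Answer: BIDS (highest first):
  #6: 10@97
  #9: 6@96
  #4: 1@95
ASKS (lowest first):
  #8: 4@102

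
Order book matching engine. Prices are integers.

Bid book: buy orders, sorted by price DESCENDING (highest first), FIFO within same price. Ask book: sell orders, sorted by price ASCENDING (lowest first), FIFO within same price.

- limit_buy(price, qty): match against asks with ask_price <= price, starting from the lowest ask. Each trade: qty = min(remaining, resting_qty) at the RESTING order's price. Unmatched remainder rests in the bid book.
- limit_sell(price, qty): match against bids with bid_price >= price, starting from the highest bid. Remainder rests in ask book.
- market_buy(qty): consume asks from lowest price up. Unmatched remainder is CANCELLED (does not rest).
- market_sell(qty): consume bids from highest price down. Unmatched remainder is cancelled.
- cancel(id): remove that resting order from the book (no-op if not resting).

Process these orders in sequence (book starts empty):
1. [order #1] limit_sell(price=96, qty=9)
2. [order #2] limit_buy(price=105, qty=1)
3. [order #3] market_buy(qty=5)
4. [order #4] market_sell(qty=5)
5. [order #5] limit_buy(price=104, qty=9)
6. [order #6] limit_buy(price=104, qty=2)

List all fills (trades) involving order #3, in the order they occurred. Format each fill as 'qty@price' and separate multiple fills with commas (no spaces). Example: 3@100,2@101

Answer: 5@96

Derivation:
After op 1 [order #1] limit_sell(price=96, qty=9): fills=none; bids=[-] asks=[#1:9@96]
After op 2 [order #2] limit_buy(price=105, qty=1): fills=#2x#1:1@96; bids=[-] asks=[#1:8@96]
After op 3 [order #3] market_buy(qty=5): fills=#3x#1:5@96; bids=[-] asks=[#1:3@96]
After op 4 [order #4] market_sell(qty=5): fills=none; bids=[-] asks=[#1:3@96]
After op 5 [order #5] limit_buy(price=104, qty=9): fills=#5x#1:3@96; bids=[#5:6@104] asks=[-]
After op 6 [order #6] limit_buy(price=104, qty=2): fills=none; bids=[#5:6@104 #6:2@104] asks=[-]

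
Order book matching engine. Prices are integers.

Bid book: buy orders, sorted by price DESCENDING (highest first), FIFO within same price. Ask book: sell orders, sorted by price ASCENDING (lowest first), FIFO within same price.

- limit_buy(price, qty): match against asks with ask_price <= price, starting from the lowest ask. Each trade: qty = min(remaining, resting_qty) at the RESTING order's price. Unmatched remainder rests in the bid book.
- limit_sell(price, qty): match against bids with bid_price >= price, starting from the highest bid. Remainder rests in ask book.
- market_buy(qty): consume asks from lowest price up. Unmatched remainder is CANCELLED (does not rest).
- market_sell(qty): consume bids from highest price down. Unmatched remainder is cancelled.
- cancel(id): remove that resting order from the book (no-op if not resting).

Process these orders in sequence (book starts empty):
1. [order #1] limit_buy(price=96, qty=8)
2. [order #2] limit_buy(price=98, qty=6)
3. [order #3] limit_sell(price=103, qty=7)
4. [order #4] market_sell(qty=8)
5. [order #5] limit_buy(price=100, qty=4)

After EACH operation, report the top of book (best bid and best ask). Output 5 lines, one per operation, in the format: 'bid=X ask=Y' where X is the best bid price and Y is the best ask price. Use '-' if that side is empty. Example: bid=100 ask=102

After op 1 [order #1] limit_buy(price=96, qty=8): fills=none; bids=[#1:8@96] asks=[-]
After op 2 [order #2] limit_buy(price=98, qty=6): fills=none; bids=[#2:6@98 #1:8@96] asks=[-]
After op 3 [order #3] limit_sell(price=103, qty=7): fills=none; bids=[#2:6@98 #1:8@96] asks=[#3:7@103]
After op 4 [order #4] market_sell(qty=8): fills=#2x#4:6@98 #1x#4:2@96; bids=[#1:6@96] asks=[#3:7@103]
After op 5 [order #5] limit_buy(price=100, qty=4): fills=none; bids=[#5:4@100 #1:6@96] asks=[#3:7@103]

Answer: bid=96 ask=-
bid=98 ask=-
bid=98 ask=103
bid=96 ask=103
bid=100 ask=103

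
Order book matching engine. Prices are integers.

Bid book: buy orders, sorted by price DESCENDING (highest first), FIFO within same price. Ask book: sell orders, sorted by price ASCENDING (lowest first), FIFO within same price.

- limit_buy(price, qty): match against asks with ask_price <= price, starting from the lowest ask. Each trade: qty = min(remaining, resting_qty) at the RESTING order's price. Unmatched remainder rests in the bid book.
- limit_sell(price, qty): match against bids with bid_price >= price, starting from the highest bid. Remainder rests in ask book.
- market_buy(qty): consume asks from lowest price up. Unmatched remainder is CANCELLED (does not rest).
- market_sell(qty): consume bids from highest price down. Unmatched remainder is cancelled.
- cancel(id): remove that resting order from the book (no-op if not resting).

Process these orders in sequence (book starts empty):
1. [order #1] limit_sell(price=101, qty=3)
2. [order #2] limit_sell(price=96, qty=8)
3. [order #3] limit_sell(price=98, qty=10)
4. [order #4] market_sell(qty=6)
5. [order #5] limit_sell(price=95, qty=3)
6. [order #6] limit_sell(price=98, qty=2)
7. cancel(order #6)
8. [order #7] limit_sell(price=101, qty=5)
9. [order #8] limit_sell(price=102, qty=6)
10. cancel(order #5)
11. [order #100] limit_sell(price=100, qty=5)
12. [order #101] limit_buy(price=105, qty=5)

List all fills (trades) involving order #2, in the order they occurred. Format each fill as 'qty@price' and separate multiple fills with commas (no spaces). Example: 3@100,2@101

After op 1 [order #1] limit_sell(price=101, qty=3): fills=none; bids=[-] asks=[#1:3@101]
After op 2 [order #2] limit_sell(price=96, qty=8): fills=none; bids=[-] asks=[#2:8@96 #1:3@101]
After op 3 [order #3] limit_sell(price=98, qty=10): fills=none; bids=[-] asks=[#2:8@96 #3:10@98 #1:3@101]
After op 4 [order #4] market_sell(qty=6): fills=none; bids=[-] asks=[#2:8@96 #3:10@98 #1:3@101]
After op 5 [order #5] limit_sell(price=95, qty=3): fills=none; bids=[-] asks=[#5:3@95 #2:8@96 #3:10@98 #1:3@101]
After op 6 [order #6] limit_sell(price=98, qty=2): fills=none; bids=[-] asks=[#5:3@95 #2:8@96 #3:10@98 #6:2@98 #1:3@101]
After op 7 cancel(order #6): fills=none; bids=[-] asks=[#5:3@95 #2:8@96 #3:10@98 #1:3@101]
After op 8 [order #7] limit_sell(price=101, qty=5): fills=none; bids=[-] asks=[#5:3@95 #2:8@96 #3:10@98 #1:3@101 #7:5@101]
After op 9 [order #8] limit_sell(price=102, qty=6): fills=none; bids=[-] asks=[#5:3@95 #2:8@96 #3:10@98 #1:3@101 #7:5@101 #8:6@102]
After op 10 cancel(order #5): fills=none; bids=[-] asks=[#2:8@96 #3:10@98 #1:3@101 #7:5@101 #8:6@102]
After op 11 [order #100] limit_sell(price=100, qty=5): fills=none; bids=[-] asks=[#2:8@96 #3:10@98 #100:5@100 #1:3@101 #7:5@101 #8:6@102]
After op 12 [order #101] limit_buy(price=105, qty=5): fills=#101x#2:5@96; bids=[-] asks=[#2:3@96 #3:10@98 #100:5@100 #1:3@101 #7:5@101 #8:6@102]

Answer: 5@96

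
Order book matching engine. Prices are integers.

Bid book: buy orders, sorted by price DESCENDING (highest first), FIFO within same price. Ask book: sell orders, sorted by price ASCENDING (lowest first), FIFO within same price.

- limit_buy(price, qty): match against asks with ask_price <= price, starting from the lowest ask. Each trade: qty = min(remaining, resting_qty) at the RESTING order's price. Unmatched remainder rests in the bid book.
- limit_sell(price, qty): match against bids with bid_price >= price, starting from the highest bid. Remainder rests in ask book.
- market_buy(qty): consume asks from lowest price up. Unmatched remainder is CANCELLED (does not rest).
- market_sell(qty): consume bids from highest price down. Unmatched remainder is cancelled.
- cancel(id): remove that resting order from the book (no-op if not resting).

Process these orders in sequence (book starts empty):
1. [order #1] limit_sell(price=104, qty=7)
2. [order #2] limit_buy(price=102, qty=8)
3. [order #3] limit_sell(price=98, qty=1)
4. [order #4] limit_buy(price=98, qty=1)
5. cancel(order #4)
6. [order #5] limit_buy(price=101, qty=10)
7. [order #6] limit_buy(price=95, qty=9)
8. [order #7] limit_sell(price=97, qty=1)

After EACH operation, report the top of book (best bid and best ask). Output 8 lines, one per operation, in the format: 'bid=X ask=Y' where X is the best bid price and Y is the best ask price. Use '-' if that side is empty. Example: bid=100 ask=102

Answer: bid=- ask=104
bid=102 ask=104
bid=102 ask=104
bid=102 ask=104
bid=102 ask=104
bid=102 ask=104
bid=102 ask=104
bid=102 ask=104

Derivation:
After op 1 [order #1] limit_sell(price=104, qty=7): fills=none; bids=[-] asks=[#1:7@104]
After op 2 [order #2] limit_buy(price=102, qty=8): fills=none; bids=[#2:8@102] asks=[#1:7@104]
After op 3 [order #3] limit_sell(price=98, qty=1): fills=#2x#3:1@102; bids=[#2:7@102] asks=[#1:7@104]
After op 4 [order #4] limit_buy(price=98, qty=1): fills=none; bids=[#2:7@102 #4:1@98] asks=[#1:7@104]
After op 5 cancel(order #4): fills=none; bids=[#2:7@102] asks=[#1:7@104]
After op 6 [order #5] limit_buy(price=101, qty=10): fills=none; bids=[#2:7@102 #5:10@101] asks=[#1:7@104]
After op 7 [order #6] limit_buy(price=95, qty=9): fills=none; bids=[#2:7@102 #5:10@101 #6:9@95] asks=[#1:7@104]
After op 8 [order #7] limit_sell(price=97, qty=1): fills=#2x#7:1@102; bids=[#2:6@102 #5:10@101 #6:9@95] asks=[#1:7@104]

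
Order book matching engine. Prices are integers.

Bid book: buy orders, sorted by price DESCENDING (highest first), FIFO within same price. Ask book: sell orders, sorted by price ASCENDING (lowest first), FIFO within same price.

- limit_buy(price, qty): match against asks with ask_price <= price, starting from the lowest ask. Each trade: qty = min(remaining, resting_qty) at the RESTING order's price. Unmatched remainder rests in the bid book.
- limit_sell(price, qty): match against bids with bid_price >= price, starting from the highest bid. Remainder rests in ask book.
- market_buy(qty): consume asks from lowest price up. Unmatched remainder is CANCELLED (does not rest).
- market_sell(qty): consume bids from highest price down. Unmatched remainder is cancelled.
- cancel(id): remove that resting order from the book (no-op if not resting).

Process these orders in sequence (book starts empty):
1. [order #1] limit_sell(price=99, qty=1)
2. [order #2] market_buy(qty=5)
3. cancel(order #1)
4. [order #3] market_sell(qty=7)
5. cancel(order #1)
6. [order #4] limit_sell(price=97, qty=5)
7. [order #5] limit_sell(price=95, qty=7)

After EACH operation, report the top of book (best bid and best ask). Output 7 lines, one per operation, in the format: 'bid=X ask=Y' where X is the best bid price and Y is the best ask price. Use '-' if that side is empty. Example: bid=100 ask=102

Answer: bid=- ask=99
bid=- ask=-
bid=- ask=-
bid=- ask=-
bid=- ask=-
bid=- ask=97
bid=- ask=95

Derivation:
After op 1 [order #1] limit_sell(price=99, qty=1): fills=none; bids=[-] asks=[#1:1@99]
After op 2 [order #2] market_buy(qty=5): fills=#2x#1:1@99; bids=[-] asks=[-]
After op 3 cancel(order #1): fills=none; bids=[-] asks=[-]
After op 4 [order #3] market_sell(qty=7): fills=none; bids=[-] asks=[-]
After op 5 cancel(order #1): fills=none; bids=[-] asks=[-]
After op 6 [order #4] limit_sell(price=97, qty=5): fills=none; bids=[-] asks=[#4:5@97]
After op 7 [order #5] limit_sell(price=95, qty=7): fills=none; bids=[-] asks=[#5:7@95 #4:5@97]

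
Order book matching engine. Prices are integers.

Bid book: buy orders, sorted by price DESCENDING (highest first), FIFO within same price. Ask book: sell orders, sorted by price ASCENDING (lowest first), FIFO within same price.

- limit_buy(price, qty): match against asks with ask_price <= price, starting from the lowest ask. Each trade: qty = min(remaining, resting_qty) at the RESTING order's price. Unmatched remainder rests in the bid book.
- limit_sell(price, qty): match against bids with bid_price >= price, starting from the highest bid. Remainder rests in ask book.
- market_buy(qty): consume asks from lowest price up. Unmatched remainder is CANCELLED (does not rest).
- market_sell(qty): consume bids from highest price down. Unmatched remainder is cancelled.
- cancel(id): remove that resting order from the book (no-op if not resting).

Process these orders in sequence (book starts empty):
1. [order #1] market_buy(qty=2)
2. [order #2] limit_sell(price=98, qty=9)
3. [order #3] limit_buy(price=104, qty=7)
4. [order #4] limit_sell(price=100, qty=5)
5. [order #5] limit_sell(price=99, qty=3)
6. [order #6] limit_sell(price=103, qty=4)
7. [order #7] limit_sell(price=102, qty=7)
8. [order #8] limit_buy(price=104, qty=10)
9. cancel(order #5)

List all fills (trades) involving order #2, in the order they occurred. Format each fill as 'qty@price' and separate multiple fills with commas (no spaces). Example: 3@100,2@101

After op 1 [order #1] market_buy(qty=2): fills=none; bids=[-] asks=[-]
After op 2 [order #2] limit_sell(price=98, qty=9): fills=none; bids=[-] asks=[#2:9@98]
After op 3 [order #3] limit_buy(price=104, qty=7): fills=#3x#2:7@98; bids=[-] asks=[#2:2@98]
After op 4 [order #4] limit_sell(price=100, qty=5): fills=none; bids=[-] asks=[#2:2@98 #4:5@100]
After op 5 [order #5] limit_sell(price=99, qty=3): fills=none; bids=[-] asks=[#2:2@98 #5:3@99 #4:5@100]
After op 6 [order #6] limit_sell(price=103, qty=4): fills=none; bids=[-] asks=[#2:2@98 #5:3@99 #4:5@100 #6:4@103]
After op 7 [order #7] limit_sell(price=102, qty=7): fills=none; bids=[-] asks=[#2:2@98 #5:3@99 #4:5@100 #7:7@102 #6:4@103]
After op 8 [order #8] limit_buy(price=104, qty=10): fills=#8x#2:2@98 #8x#5:3@99 #8x#4:5@100; bids=[-] asks=[#7:7@102 #6:4@103]
After op 9 cancel(order #5): fills=none; bids=[-] asks=[#7:7@102 #6:4@103]

Answer: 7@98,2@98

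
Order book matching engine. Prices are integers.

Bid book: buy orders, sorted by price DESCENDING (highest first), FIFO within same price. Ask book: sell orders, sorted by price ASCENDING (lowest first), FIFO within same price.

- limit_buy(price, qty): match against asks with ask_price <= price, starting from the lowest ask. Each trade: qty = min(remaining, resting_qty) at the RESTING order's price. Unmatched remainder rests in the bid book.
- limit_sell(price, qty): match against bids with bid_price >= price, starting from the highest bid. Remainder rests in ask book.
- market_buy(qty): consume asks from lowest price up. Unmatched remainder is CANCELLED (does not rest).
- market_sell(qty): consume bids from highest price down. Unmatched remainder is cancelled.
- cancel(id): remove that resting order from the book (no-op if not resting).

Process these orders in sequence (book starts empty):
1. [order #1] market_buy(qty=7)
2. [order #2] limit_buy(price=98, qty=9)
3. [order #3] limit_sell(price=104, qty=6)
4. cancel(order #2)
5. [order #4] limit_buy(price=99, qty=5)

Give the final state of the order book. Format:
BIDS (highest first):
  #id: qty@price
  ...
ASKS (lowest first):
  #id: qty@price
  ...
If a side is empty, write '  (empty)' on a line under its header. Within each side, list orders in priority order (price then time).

After op 1 [order #1] market_buy(qty=7): fills=none; bids=[-] asks=[-]
After op 2 [order #2] limit_buy(price=98, qty=9): fills=none; bids=[#2:9@98] asks=[-]
After op 3 [order #3] limit_sell(price=104, qty=6): fills=none; bids=[#2:9@98] asks=[#3:6@104]
After op 4 cancel(order #2): fills=none; bids=[-] asks=[#3:6@104]
After op 5 [order #4] limit_buy(price=99, qty=5): fills=none; bids=[#4:5@99] asks=[#3:6@104]

Answer: BIDS (highest first):
  #4: 5@99
ASKS (lowest first):
  #3: 6@104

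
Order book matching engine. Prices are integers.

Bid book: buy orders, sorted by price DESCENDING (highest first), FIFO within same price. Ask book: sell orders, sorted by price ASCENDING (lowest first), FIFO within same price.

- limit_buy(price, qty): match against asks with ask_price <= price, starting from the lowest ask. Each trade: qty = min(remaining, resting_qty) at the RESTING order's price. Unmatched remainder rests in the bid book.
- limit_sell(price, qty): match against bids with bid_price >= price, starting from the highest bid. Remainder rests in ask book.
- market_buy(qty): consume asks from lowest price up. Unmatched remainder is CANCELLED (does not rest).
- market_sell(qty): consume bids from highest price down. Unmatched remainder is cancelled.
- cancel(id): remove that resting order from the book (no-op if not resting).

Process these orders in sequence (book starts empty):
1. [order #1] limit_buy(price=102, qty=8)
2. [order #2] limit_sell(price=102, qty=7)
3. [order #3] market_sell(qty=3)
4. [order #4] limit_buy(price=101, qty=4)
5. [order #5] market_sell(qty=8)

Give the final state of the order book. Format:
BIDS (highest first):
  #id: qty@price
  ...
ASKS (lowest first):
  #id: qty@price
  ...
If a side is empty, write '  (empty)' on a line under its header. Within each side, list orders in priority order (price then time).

After op 1 [order #1] limit_buy(price=102, qty=8): fills=none; bids=[#1:8@102] asks=[-]
After op 2 [order #2] limit_sell(price=102, qty=7): fills=#1x#2:7@102; bids=[#1:1@102] asks=[-]
After op 3 [order #3] market_sell(qty=3): fills=#1x#3:1@102; bids=[-] asks=[-]
After op 4 [order #4] limit_buy(price=101, qty=4): fills=none; bids=[#4:4@101] asks=[-]
After op 5 [order #5] market_sell(qty=8): fills=#4x#5:4@101; bids=[-] asks=[-]

Answer: BIDS (highest first):
  (empty)
ASKS (lowest first):
  (empty)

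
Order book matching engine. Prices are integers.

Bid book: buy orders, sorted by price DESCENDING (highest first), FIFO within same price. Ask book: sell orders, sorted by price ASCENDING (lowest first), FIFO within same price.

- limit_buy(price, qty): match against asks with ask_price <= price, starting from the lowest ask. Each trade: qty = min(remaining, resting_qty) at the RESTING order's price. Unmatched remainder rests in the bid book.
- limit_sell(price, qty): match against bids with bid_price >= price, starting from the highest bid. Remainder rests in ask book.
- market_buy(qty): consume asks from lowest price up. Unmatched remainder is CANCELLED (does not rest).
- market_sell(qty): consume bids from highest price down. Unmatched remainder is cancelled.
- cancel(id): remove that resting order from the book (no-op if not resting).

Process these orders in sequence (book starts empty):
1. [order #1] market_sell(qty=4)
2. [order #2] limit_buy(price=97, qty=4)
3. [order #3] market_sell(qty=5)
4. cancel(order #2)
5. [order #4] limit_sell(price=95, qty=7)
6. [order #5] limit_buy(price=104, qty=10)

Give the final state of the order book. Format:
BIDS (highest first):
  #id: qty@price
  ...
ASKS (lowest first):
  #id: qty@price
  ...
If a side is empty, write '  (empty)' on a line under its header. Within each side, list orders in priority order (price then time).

Answer: BIDS (highest first):
  #5: 3@104
ASKS (lowest first):
  (empty)

Derivation:
After op 1 [order #1] market_sell(qty=4): fills=none; bids=[-] asks=[-]
After op 2 [order #2] limit_buy(price=97, qty=4): fills=none; bids=[#2:4@97] asks=[-]
After op 3 [order #3] market_sell(qty=5): fills=#2x#3:4@97; bids=[-] asks=[-]
After op 4 cancel(order #2): fills=none; bids=[-] asks=[-]
After op 5 [order #4] limit_sell(price=95, qty=7): fills=none; bids=[-] asks=[#4:7@95]
After op 6 [order #5] limit_buy(price=104, qty=10): fills=#5x#4:7@95; bids=[#5:3@104] asks=[-]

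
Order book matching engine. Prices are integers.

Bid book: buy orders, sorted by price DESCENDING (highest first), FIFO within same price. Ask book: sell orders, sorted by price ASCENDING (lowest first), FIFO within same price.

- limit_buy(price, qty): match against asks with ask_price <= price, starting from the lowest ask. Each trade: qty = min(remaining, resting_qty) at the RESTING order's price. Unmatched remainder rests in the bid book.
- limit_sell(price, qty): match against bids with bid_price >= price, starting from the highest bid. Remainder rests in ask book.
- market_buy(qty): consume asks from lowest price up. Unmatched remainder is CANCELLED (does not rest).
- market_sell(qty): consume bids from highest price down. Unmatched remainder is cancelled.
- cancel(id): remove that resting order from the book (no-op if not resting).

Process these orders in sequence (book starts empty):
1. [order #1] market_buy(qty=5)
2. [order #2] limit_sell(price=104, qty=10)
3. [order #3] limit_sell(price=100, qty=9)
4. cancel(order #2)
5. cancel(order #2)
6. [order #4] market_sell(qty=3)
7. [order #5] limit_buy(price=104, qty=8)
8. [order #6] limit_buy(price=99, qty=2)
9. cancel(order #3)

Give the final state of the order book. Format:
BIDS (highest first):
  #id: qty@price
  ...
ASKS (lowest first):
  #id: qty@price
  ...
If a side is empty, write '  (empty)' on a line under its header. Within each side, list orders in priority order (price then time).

After op 1 [order #1] market_buy(qty=5): fills=none; bids=[-] asks=[-]
After op 2 [order #2] limit_sell(price=104, qty=10): fills=none; bids=[-] asks=[#2:10@104]
After op 3 [order #3] limit_sell(price=100, qty=9): fills=none; bids=[-] asks=[#3:9@100 #2:10@104]
After op 4 cancel(order #2): fills=none; bids=[-] asks=[#3:9@100]
After op 5 cancel(order #2): fills=none; bids=[-] asks=[#3:9@100]
After op 6 [order #4] market_sell(qty=3): fills=none; bids=[-] asks=[#3:9@100]
After op 7 [order #5] limit_buy(price=104, qty=8): fills=#5x#3:8@100; bids=[-] asks=[#3:1@100]
After op 8 [order #6] limit_buy(price=99, qty=2): fills=none; bids=[#6:2@99] asks=[#3:1@100]
After op 9 cancel(order #3): fills=none; bids=[#6:2@99] asks=[-]

Answer: BIDS (highest first):
  #6: 2@99
ASKS (lowest first):
  (empty)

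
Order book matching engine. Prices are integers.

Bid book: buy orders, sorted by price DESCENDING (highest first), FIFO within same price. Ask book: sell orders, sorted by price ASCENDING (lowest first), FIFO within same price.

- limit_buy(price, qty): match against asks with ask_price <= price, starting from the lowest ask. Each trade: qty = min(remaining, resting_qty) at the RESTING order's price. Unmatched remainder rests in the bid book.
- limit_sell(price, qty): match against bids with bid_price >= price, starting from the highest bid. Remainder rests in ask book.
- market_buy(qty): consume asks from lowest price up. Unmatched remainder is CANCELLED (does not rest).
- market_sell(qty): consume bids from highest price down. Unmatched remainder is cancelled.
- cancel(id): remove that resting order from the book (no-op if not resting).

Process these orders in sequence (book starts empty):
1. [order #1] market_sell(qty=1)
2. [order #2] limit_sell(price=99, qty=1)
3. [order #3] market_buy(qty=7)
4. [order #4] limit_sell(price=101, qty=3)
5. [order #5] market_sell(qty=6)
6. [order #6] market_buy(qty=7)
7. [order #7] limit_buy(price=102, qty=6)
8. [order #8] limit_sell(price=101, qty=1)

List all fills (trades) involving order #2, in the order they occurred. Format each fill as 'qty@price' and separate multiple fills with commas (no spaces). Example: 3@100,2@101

Answer: 1@99

Derivation:
After op 1 [order #1] market_sell(qty=1): fills=none; bids=[-] asks=[-]
After op 2 [order #2] limit_sell(price=99, qty=1): fills=none; bids=[-] asks=[#2:1@99]
After op 3 [order #3] market_buy(qty=7): fills=#3x#2:1@99; bids=[-] asks=[-]
After op 4 [order #4] limit_sell(price=101, qty=3): fills=none; bids=[-] asks=[#4:3@101]
After op 5 [order #5] market_sell(qty=6): fills=none; bids=[-] asks=[#4:3@101]
After op 6 [order #6] market_buy(qty=7): fills=#6x#4:3@101; bids=[-] asks=[-]
After op 7 [order #7] limit_buy(price=102, qty=6): fills=none; bids=[#7:6@102] asks=[-]
After op 8 [order #8] limit_sell(price=101, qty=1): fills=#7x#8:1@102; bids=[#7:5@102] asks=[-]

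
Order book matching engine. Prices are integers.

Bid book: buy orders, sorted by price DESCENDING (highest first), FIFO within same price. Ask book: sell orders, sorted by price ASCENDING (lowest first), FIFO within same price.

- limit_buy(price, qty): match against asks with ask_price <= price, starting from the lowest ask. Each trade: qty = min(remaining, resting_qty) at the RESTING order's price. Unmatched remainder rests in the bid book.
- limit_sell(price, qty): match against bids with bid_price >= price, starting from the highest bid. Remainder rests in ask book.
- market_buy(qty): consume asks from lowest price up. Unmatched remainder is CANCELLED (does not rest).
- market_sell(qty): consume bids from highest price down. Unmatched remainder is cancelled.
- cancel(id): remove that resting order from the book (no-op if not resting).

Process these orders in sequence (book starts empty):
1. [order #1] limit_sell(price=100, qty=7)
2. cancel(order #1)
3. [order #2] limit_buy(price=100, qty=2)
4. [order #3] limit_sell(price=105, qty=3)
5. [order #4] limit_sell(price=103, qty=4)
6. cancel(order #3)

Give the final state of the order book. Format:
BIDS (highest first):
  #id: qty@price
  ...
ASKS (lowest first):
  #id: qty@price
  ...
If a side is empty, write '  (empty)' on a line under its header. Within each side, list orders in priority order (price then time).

After op 1 [order #1] limit_sell(price=100, qty=7): fills=none; bids=[-] asks=[#1:7@100]
After op 2 cancel(order #1): fills=none; bids=[-] asks=[-]
After op 3 [order #2] limit_buy(price=100, qty=2): fills=none; bids=[#2:2@100] asks=[-]
After op 4 [order #3] limit_sell(price=105, qty=3): fills=none; bids=[#2:2@100] asks=[#3:3@105]
After op 5 [order #4] limit_sell(price=103, qty=4): fills=none; bids=[#2:2@100] asks=[#4:4@103 #3:3@105]
After op 6 cancel(order #3): fills=none; bids=[#2:2@100] asks=[#4:4@103]

Answer: BIDS (highest first):
  #2: 2@100
ASKS (lowest first):
  #4: 4@103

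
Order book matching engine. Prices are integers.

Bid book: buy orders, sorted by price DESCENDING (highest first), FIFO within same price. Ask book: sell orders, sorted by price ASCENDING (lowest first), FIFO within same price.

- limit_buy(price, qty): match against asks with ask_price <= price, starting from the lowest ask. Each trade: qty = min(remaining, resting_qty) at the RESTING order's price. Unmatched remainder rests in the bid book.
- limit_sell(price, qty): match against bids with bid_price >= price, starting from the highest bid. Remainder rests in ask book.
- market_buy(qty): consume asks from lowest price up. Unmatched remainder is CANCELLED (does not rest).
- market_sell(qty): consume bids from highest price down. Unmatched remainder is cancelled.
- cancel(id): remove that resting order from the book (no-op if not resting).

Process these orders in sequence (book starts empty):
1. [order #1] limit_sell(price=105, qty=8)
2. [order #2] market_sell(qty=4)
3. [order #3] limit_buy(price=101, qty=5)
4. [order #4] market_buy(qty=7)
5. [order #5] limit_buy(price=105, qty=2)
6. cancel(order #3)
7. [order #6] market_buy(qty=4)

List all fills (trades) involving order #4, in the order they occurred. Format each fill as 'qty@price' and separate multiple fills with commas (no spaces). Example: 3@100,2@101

After op 1 [order #1] limit_sell(price=105, qty=8): fills=none; bids=[-] asks=[#1:8@105]
After op 2 [order #2] market_sell(qty=4): fills=none; bids=[-] asks=[#1:8@105]
After op 3 [order #3] limit_buy(price=101, qty=5): fills=none; bids=[#3:5@101] asks=[#1:8@105]
After op 4 [order #4] market_buy(qty=7): fills=#4x#1:7@105; bids=[#3:5@101] asks=[#1:1@105]
After op 5 [order #5] limit_buy(price=105, qty=2): fills=#5x#1:1@105; bids=[#5:1@105 #3:5@101] asks=[-]
After op 6 cancel(order #3): fills=none; bids=[#5:1@105] asks=[-]
After op 7 [order #6] market_buy(qty=4): fills=none; bids=[#5:1@105] asks=[-]

Answer: 7@105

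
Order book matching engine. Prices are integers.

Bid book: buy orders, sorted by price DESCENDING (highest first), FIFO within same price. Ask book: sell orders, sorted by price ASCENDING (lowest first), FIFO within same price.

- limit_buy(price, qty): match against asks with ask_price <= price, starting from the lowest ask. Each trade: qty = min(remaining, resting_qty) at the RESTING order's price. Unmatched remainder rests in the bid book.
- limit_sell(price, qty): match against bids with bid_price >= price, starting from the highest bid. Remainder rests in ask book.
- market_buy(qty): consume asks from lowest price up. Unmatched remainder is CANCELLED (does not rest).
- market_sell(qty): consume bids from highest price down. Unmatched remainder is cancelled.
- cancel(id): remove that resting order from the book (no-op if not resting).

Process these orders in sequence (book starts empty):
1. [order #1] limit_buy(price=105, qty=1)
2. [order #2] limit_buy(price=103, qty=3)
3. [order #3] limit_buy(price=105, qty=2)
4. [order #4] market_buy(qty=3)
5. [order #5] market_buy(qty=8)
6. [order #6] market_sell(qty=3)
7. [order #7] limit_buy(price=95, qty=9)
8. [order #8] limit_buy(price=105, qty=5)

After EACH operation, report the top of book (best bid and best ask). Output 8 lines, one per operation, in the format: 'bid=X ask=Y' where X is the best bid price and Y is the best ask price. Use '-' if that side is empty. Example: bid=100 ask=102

Answer: bid=105 ask=-
bid=105 ask=-
bid=105 ask=-
bid=105 ask=-
bid=105 ask=-
bid=103 ask=-
bid=103 ask=-
bid=105 ask=-

Derivation:
After op 1 [order #1] limit_buy(price=105, qty=1): fills=none; bids=[#1:1@105] asks=[-]
After op 2 [order #2] limit_buy(price=103, qty=3): fills=none; bids=[#1:1@105 #2:3@103] asks=[-]
After op 3 [order #3] limit_buy(price=105, qty=2): fills=none; bids=[#1:1@105 #3:2@105 #2:3@103] asks=[-]
After op 4 [order #4] market_buy(qty=3): fills=none; bids=[#1:1@105 #3:2@105 #2:3@103] asks=[-]
After op 5 [order #5] market_buy(qty=8): fills=none; bids=[#1:1@105 #3:2@105 #2:3@103] asks=[-]
After op 6 [order #6] market_sell(qty=3): fills=#1x#6:1@105 #3x#6:2@105; bids=[#2:3@103] asks=[-]
After op 7 [order #7] limit_buy(price=95, qty=9): fills=none; bids=[#2:3@103 #7:9@95] asks=[-]
After op 8 [order #8] limit_buy(price=105, qty=5): fills=none; bids=[#8:5@105 #2:3@103 #7:9@95] asks=[-]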